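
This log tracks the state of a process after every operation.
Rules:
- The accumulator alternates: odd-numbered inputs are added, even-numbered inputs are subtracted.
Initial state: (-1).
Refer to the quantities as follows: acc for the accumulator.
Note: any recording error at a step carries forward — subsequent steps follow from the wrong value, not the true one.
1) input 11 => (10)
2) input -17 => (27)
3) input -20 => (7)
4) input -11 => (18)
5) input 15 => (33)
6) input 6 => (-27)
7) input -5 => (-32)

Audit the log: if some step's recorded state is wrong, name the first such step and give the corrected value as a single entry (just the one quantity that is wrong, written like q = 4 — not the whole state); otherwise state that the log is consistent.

Step 1: acc = -1 + 11 = 10 — agrees with the log.
Step 2: acc = 10 - -17 = 27 — agrees with the log.
Step 3: acc = 27 + -20 = 7 — in agreement.
Step 4: acc = 7 - -11 = 18 — consistent with the log.
Step 5: acc = 18 + 15 = 33 — agrees with the log.
Step 6: acc = 33 - 6 = 27 — first mismatch against the log.
So the first discrepancy is step 6, where the right value is acc = 27.

step 6, acc = 27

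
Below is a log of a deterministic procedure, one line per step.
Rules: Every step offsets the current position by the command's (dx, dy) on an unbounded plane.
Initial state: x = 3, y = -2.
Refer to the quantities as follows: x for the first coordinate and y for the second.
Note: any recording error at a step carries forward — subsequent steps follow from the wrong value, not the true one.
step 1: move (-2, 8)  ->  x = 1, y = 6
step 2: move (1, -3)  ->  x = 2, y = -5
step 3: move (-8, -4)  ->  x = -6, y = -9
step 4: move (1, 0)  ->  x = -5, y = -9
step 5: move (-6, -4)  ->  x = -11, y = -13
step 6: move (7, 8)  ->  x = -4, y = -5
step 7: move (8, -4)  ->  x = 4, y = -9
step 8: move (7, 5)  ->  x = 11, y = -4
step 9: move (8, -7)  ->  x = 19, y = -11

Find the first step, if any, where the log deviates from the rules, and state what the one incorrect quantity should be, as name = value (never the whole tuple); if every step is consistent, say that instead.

step 2, y = 3

1. x = 3 + (-2) = 1, y = -2 + (8) = 6 (exactly as logged)
2. x = 1 + (1) = 2, y = 6 + (-3) = 3 (the log has a different value)
First incorrect step: 2; the correct value is y = 3.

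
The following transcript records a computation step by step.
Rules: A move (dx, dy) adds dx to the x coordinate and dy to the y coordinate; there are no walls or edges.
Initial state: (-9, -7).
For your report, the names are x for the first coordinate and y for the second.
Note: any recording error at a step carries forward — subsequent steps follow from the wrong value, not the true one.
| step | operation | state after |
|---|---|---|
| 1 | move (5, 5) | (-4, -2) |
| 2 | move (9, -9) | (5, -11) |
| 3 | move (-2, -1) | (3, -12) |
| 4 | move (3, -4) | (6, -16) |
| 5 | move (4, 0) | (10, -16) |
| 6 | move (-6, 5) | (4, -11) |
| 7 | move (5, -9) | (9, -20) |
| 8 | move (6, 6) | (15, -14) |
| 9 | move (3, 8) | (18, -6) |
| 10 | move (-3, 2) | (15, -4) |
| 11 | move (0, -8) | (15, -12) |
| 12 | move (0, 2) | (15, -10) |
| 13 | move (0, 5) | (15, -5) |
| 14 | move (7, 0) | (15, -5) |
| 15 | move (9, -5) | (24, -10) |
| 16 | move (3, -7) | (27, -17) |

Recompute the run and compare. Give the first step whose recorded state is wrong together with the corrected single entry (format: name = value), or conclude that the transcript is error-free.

Recomputing the run from the initial state:
step 1: x = -4, y = -2
step 2: x = 5, y = -11
step 3: x = 3, y = -12
step 4: x = 6, y = -16
step 5: x = 10, y = -16
step 6: x = 4, y = -11
step 7: x = 9, y = -20
step 8: x = 15, y = -14
step 9: x = 18, y = -6
step 10: x = 15, y = -4
step 11: x = 15, y = -12
step 12: x = 15, y = -10
step 13: x = 15, y = -5
step 14: x = 22, y = -5
step 15: x = 31, y = -10
step 16: x = 34, y = -17
The first disagreement with the transcript is at step 14, where the value should be x = 22.

step 14, x = 22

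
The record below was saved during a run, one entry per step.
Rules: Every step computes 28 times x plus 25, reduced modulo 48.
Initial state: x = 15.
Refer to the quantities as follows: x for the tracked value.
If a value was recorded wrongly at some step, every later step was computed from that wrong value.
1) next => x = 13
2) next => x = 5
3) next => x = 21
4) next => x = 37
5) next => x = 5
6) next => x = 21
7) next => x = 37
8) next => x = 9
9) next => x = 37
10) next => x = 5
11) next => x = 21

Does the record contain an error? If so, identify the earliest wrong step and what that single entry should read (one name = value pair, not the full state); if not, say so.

step 8, x = 5

Recomputing the run from the initial state:
step 1: x = 13
step 2: x = 5
step 3: x = 21
step 4: x = 37
step 5: x = 5
step 6: x = 21
step 7: x = 37
step 8: x = 5
step 9: x = 21
step 10: x = 37
step 11: x = 5
The first disagreement with the record is at step 8, where the value should be x = 5.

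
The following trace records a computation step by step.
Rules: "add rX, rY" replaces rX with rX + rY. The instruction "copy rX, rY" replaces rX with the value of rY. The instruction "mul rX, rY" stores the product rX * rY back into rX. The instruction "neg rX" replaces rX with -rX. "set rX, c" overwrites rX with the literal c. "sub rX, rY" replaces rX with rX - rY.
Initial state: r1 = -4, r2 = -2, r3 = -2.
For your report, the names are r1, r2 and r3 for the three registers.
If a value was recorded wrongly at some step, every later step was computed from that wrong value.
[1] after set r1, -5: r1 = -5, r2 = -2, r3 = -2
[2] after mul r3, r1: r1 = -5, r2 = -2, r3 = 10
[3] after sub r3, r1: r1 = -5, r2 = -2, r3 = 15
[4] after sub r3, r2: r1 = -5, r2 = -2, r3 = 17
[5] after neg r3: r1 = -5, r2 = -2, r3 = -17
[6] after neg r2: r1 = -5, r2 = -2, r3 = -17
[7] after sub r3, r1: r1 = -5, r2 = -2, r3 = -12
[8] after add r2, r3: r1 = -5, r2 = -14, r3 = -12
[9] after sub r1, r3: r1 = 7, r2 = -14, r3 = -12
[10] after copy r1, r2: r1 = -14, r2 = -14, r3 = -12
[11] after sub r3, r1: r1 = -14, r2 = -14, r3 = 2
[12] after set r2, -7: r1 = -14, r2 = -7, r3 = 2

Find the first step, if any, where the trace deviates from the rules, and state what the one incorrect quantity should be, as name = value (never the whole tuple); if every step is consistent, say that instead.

step 6, r2 = 2

step 1: r1 = -5 -> matches
step 2: r3 = -2 * -5 = 10 -> consistent with the trace
step 3: r3 = 10 - -5 = 15 -> exactly as logged
step 4: r3 = 15 - -2 = 17 -> verified
step 5: r3 = -(17) = -17 -> confirmed correct
step 6: r2 = -(-2) = 2 -> the recorded entry deviates here
Step 6 is the first one off; corrected, r2 = 2.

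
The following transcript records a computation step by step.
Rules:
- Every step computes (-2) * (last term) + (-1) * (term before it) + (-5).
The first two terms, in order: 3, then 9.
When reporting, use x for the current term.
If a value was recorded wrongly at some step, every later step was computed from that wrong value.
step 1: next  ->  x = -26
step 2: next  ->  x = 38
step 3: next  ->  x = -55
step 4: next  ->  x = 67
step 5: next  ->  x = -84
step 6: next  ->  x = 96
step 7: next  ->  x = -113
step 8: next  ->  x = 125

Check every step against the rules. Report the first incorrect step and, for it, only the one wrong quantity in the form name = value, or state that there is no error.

Recomputing the run from the initial state:
step 1: x = -26
step 2: x = 38
step 3: x = -55
step 4: x = 67
step 5: x = -84
step 6: x = 96
step 7: x = -113
step 8: x = 125
This matches the transcript at every step.

no error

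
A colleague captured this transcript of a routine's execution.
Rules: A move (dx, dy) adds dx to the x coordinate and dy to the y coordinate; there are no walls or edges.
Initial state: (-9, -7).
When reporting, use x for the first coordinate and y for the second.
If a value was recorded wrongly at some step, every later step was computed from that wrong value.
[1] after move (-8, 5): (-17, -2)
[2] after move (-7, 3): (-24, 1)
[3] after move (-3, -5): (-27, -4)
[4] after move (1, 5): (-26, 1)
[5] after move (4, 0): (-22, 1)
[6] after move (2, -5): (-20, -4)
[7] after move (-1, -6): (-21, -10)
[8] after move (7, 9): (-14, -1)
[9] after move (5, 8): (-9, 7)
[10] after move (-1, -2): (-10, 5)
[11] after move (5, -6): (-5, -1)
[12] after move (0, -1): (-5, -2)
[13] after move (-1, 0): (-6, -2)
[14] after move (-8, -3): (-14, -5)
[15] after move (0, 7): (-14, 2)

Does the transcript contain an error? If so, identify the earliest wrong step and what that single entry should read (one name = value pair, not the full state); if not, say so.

no error

Step 1: x = -9 + (-8) = -17, y = -7 + (5) = -2 — agrees with the transcript.
Step 2: x = -17 + (-7) = -24, y = -2 + (3) = 1 — matches.
Step 3: x = -24 + (-3) = -27, y = 1 + (-5) = -4 — verified.
Step 4: x = -27 + (1) = -26, y = -4 + (5) = 1 — no discrepancy.
Step 5: x = -26 + (4) = -22, y = 1 + (0) = 1 — matches.
Step 6: x = -22 + (2) = -20, y = 1 + (-5) = -4 — same as recorded.
Step 7: x = -20 + (-1) = -21, y = -4 + (-6) = -10 — confirmed correct.
Step 8: x = -21 + (7) = -14, y = -10 + (9) = -1 — matches.
Step 9: x = -14 + (5) = -9, y = -1 + (8) = 7 — in agreement.
Step 10: x = -9 + (-1) = -10, y = 7 + (-2) = 5 — exactly as logged.
Step 11: x = -10 + (5) = -5, y = 5 + (-6) = -1 — matches.
Step 12: x = -5 + (0) = -5, y = -1 + (-1) = -2 — same as recorded.
Step 13: x = -5 + (-1) = -6, y = -2 + (0) = -2 — confirmed correct.
Step 14: x = -6 + (-8) = -14, y = -2 + (-3) = -5 — confirmed correct.
Step 15: x = -14 + (0) = -14, y = -5 + (7) = 2 — matches.
The whole run recomputes cleanly — no discrepancies.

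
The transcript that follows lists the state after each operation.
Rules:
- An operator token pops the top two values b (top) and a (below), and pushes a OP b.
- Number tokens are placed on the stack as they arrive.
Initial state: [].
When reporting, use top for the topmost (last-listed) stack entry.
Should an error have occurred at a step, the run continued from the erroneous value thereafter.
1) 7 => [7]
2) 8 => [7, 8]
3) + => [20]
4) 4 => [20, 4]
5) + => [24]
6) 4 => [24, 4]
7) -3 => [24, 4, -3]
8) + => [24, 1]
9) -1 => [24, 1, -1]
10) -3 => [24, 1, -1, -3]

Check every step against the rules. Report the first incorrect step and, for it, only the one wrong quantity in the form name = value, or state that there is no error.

Recomputing the run from the initial state:
step 1: [7]
step 2: [7, 8]
step 3: [15]
step 4: [15, 4]
step 5: [19]
step 6: [19, 4]
step 7: [19, 4, -3]
step 8: [19, 1]
step 9: [19, 1, -1]
step 10: [19, 1, -1, -3]
The first disagreement with the transcript is at step 3, where the value should be top = 15.

step 3, top = 15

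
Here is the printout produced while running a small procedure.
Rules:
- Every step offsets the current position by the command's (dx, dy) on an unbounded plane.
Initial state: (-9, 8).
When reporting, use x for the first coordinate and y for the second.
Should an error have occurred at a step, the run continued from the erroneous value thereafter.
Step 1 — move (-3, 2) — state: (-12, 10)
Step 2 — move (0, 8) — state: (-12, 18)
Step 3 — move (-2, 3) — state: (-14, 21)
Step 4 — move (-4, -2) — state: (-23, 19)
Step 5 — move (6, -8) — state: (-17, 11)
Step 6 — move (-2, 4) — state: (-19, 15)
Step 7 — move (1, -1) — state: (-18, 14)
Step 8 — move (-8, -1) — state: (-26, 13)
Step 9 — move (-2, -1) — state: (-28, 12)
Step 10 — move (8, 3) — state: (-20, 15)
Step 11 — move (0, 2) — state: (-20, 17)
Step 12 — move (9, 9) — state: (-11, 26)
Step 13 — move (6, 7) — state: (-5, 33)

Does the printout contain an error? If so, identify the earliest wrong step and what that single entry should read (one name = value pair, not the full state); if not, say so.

1. x = -9 + (-3) = -12, y = 8 + (2) = 10 (in agreement)
2. x = -12 + (0) = -12, y = 10 + (8) = 18 (in agreement)
3. x = -12 + (-2) = -14, y = 18 + (3) = 21 (consistent with the printout)
4. x = -14 + (-4) = -18, y = 21 + (-2) = 19 (this is not what the printout shows)
The audit stops at step 4: the recorded entry is wrong and should be x = -18.

step 4, x = -18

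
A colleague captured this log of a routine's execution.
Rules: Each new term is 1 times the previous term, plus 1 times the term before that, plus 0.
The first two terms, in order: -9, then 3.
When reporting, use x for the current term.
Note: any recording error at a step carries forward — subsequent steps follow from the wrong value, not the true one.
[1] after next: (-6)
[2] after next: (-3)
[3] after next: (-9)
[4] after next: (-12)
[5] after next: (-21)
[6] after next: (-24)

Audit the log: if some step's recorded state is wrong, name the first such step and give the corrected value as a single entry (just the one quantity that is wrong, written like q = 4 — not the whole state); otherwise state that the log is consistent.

step 6, x = -33

1. x = 1*(3) + (1)*(-9) + (0) = -6 (verified)
2. x = 1*(-6) + (1)*(3) + (0) = -3 (checks out)
3. x = 1*(-3) + (1)*(-6) + (0) = -9 (checks out)
4. x = 1*(-9) + (1)*(-3) + (0) = -12 (verified)
5. x = 1*(-12) + (1)*(-9) + (0) = -21 (in agreement)
6. x = 1*(-21) + (1)*(-12) + (0) = -33 (the log has a different value)
That makes step 6 the first incorrect line — x = -33 is what it should show.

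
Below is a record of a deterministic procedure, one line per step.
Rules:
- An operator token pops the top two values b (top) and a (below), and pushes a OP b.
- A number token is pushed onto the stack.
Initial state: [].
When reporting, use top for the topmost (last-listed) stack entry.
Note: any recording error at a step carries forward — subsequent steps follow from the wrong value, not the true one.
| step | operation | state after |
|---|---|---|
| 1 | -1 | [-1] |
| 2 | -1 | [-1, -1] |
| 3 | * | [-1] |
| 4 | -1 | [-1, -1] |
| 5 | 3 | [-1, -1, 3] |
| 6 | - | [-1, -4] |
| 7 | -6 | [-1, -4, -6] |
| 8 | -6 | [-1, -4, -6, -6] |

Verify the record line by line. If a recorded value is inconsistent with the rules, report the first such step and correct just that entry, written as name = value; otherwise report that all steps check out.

step 3, top = 1

step 1: push -1: top = -1 -> consistent with the record
step 2: push -1: top = -1 -> no discrepancy
step 3: -1 * -1 = 1 -> this is not what the record shows
That makes step 3 the first incorrect line — top = 1 is what it should show.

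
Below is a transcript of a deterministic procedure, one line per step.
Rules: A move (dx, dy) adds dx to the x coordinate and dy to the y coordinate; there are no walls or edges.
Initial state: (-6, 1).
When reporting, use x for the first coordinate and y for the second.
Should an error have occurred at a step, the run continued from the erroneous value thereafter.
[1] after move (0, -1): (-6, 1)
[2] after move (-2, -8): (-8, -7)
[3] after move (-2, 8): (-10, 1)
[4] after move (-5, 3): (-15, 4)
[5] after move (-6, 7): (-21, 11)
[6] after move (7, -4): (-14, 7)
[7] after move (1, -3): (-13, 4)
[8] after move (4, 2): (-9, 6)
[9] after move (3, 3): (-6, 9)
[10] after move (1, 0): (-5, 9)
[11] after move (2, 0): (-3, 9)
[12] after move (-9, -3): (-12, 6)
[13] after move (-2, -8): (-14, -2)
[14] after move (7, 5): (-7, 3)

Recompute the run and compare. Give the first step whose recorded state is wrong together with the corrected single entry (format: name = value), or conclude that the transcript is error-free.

Recomputing the run from the initial state:
step 1: x = -6, y = 0
step 2: x = -8, y = -8
step 3: x = -10, y = 0
step 4: x = -15, y = 3
step 5: x = -21, y = 10
step 6: x = -14, y = 6
step 7: x = -13, y = 3
step 8: x = -9, y = 5
step 9: x = -6, y = 8
step 10: x = -5, y = 8
step 11: x = -3, y = 8
step 12: x = -12, y = 5
step 13: x = -14, y = -3
step 14: x = -7, y = 2
The first disagreement with the transcript is at step 1, where the value should be y = 0.

step 1, y = 0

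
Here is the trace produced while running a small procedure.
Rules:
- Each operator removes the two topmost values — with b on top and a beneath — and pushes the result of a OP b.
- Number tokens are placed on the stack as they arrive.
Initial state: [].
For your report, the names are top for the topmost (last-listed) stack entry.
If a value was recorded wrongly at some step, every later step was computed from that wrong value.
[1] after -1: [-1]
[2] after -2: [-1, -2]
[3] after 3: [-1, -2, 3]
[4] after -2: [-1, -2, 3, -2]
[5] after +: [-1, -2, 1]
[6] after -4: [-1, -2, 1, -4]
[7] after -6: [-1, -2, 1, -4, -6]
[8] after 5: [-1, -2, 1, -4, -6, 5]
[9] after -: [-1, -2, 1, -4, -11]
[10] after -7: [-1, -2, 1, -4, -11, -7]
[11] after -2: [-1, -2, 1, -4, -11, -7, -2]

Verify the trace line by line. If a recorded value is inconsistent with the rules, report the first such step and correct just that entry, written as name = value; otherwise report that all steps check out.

no error

Recomputing the run from the initial state:
step 1: [-1]
step 2: [-1, -2]
step 3: [-1, -2, 3]
step 4: [-1, -2, 3, -2]
step 5: [-1, -2, 1]
step 6: [-1, -2, 1, -4]
step 7: [-1, -2, 1, -4, -6]
step 8: [-1, -2, 1, -4, -6, 5]
step 9: [-1, -2, 1, -4, -11]
step 10: [-1, -2, 1, -4, -11, -7]
step 11: [-1, -2, 1, -4, -11, -7, -2]
This matches the trace at every step.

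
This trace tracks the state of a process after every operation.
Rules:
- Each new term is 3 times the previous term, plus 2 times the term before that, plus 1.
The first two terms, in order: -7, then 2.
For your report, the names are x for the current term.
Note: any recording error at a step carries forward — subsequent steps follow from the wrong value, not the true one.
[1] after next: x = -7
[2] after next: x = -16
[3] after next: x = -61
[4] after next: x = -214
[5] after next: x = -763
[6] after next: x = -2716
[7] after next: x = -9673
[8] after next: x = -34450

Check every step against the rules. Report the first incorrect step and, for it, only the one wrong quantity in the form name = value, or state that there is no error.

Recomputing the run from the initial state:
step 1: x = -7
step 2: x = -16
step 3: x = -61
step 4: x = -214
step 5: x = -763
step 6: x = -2716
step 7: x = -9673
step 8: x = -34450
This matches the trace at every step.

no error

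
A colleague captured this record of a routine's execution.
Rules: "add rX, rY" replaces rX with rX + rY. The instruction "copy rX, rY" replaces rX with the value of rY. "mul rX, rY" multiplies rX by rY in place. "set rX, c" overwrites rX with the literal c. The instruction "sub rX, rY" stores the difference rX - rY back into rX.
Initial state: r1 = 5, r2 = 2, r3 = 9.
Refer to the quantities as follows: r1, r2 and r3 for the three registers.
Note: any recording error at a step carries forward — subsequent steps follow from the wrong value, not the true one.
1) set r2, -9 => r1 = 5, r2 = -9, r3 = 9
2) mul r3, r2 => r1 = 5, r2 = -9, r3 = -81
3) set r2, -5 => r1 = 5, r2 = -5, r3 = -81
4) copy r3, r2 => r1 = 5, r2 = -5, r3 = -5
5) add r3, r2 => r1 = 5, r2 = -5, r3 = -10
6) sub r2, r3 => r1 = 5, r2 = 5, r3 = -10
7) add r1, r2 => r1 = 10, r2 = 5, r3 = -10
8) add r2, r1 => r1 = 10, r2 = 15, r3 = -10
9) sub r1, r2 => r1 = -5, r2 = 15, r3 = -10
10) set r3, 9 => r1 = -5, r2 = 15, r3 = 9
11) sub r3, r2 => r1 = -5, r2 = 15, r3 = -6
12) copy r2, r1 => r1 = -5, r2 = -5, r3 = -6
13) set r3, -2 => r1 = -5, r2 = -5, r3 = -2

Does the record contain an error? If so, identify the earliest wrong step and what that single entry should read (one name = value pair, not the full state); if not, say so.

no error

Recomputing the run from the initial state:
step 1: r1 = 5, r2 = -9, r3 = 9
step 2: r1 = 5, r2 = -9, r3 = -81
step 3: r1 = 5, r2 = -5, r3 = -81
step 4: r1 = 5, r2 = -5, r3 = -5
step 5: r1 = 5, r2 = -5, r3 = -10
step 6: r1 = 5, r2 = 5, r3 = -10
step 7: r1 = 10, r2 = 5, r3 = -10
step 8: r1 = 10, r2 = 15, r3 = -10
step 9: r1 = -5, r2 = 15, r3 = -10
step 10: r1 = -5, r2 = 15, r3 = 9
step 11: r1 = -5, r2 = 15, r3 = -6
step 12: r1 = -5, r2 = -5, r3 = -6
step 13: r1 = -5, r2 = -5, r3 = -2
This matches the record at every step.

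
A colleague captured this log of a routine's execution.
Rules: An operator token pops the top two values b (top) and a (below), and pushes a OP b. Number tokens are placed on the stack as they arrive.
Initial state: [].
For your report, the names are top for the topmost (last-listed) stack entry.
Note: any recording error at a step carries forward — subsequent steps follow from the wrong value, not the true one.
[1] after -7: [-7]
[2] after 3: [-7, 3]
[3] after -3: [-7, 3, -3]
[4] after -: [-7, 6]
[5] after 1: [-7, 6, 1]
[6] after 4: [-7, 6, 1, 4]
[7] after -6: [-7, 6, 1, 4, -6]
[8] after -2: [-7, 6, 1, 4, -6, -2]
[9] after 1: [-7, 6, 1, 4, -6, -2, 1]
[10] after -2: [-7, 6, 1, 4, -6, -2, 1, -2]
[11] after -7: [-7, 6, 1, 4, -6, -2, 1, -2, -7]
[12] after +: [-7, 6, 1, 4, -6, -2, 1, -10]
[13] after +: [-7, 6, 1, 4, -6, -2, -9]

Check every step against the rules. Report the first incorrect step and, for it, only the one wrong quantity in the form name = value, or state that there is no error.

Recomputing the run from the initial state:
step 1: [-7]
step 2: [-7, 3]
step 3: [-7, 3, -3]
step 4: [-7, 6]
step 5: [-7, 6, 1]
step 6: [-7, 6, 1, 4]
step 7: [-7, 6, 1, 4, -6]
step 8: [-7, 6, 1, 4, -6, -2]
step 9: [-7, 6, 1, 4, -6, -2, 1]
step 10: [-7, 6, 1, 4, -6, -2, 1, -2]
step 11: [-7, 6, 1, 4, -6, -2, 1, -2, -7]
step 12: [-7, 6, 1, 4, -6, -2, 1, -9]
step 13: [-7, 6, 1, 4, -6, -2, -8]
The first disagreement with the log is at step 12, where the value should be top = -9.

step 12, top = -9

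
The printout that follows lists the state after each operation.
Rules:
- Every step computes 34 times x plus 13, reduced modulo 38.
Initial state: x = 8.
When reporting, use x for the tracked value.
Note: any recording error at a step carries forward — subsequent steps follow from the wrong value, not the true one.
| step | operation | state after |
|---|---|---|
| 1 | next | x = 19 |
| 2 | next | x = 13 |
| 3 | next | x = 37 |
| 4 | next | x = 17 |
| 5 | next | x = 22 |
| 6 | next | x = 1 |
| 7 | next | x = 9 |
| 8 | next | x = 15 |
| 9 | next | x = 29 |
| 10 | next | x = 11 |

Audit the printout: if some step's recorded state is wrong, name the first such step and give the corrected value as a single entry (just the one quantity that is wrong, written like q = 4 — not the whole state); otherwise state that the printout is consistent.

step 5, x = 21

Recomputing the run from the initial state:
step 1: x = 19
step 2: x = 13
step 3: x = 37
step 4: x = 17
step 5: x = 21
step 6: x = 5
step 7: x = 31
step 8: x = 3
step 9: x = 1
step 10: x = 9
The first disagreement with the printout is at step 5, where the value should be x = 21.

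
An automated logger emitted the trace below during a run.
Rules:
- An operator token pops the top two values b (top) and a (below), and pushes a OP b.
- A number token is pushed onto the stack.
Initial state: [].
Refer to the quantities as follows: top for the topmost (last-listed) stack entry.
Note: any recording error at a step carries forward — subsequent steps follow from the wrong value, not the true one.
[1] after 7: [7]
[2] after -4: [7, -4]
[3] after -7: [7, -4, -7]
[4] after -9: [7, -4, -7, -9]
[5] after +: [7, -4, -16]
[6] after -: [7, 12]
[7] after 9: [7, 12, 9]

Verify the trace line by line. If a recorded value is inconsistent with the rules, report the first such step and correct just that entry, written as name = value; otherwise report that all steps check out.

no error

Step 1: push 7: top = 7 — exactly as logged.
Step 2: push -4: top = -4 — checks out.
Step 3: push -7: top = -7 — matches.
Step 4: push -9: top = -9 — verified.
Step 5: -7 + -9 = -16 — exactly as logged.
Step 6: -4 - -16 = 12 — matches.
Step 7: push 9: top = 9 — checks out.
The whole run recomputes cleanly — no discrepancies.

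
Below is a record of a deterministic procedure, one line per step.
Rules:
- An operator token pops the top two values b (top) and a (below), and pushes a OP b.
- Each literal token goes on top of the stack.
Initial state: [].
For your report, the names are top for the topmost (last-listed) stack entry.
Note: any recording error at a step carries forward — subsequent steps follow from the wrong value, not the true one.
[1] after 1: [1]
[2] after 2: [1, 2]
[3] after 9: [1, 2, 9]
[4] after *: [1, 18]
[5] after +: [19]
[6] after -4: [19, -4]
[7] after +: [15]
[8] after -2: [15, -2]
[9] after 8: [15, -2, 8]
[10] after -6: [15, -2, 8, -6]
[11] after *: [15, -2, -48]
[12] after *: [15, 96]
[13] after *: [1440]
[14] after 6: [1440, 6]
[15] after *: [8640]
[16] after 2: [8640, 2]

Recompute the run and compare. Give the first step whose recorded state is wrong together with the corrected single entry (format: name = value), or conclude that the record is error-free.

Recomputing the run from the initial state:
step 1: [1]
step 2: [1, 2]
step 3: [1, 2, 9]
step 4: [1, 18]
step 5: [19]
step 6: [19, -4]
step 7: [15]
step 8: [15, -2]
step 9: [15, -2, 8]
step 10: [15, -2, 8, -6]
step 11: [15, -2, -48]
step 12: [15, 96]
step 13: [1440]
step 14: [1440, 6]
step 15: [8640]
step 16: [8640, 2]
This matches the record at every step.

no error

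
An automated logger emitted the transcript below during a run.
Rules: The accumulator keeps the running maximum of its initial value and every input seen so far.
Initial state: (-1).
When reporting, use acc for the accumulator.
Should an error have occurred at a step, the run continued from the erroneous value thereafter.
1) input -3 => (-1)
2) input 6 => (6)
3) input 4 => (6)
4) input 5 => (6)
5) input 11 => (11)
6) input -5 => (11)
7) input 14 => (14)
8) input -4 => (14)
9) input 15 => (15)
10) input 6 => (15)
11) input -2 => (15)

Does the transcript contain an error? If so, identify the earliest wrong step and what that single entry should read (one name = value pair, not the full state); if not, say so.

Step 1: acc = max(-1, -3) = -1 — checks out.
Step 2: acc = max(-1, 6) = 6 — no discrepancy.
Step 3: acc = max(6, 4) = 6 — matches.
Step 4: acc = max(6, 5) = 6 — checks out.
Step 5: acc = max(6, 11) = 11 — confirmed correct.
Step 6: acc = max(11, -5) = 11 — agrees with the transcript.
Step 7: acc = max(11, 14) = 14 — in agreement.
Step 8: acc = max(14, -4) = 14 — confirmed correct.
Step 9: acc = max(14, 15) = 15 — confirmed correct.
Step 10: acc = max(15, 6) = 15 — verified.
Step 11: acc = max(15, -2) = 15 — agrees with the transcript.
Nothing is out of place; the run is error-free.

no error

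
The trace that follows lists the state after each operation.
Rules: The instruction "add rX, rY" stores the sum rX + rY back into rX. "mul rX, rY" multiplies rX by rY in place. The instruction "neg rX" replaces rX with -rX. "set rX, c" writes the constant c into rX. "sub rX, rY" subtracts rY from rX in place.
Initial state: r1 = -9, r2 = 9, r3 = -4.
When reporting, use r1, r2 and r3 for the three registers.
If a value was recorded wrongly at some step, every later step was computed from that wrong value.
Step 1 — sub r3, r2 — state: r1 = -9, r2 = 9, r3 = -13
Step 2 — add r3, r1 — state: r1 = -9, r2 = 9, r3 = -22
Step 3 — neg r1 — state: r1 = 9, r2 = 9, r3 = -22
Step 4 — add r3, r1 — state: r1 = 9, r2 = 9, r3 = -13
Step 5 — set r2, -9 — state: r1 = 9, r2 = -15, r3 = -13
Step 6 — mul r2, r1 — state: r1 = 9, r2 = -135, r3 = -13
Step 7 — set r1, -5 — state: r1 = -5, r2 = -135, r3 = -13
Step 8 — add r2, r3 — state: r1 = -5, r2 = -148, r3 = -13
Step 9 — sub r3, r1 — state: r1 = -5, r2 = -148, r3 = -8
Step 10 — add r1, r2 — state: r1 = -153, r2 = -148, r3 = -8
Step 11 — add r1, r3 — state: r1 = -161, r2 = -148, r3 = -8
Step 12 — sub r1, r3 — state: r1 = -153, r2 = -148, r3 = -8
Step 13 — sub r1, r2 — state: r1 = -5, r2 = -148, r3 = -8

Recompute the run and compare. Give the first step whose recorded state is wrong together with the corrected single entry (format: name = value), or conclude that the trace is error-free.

Recomputing the run from the initial state:
step 1: r1 = -9, r2 = 9, r3 = -13
step 2: r1 = -9, r2 = 9, r3 = -22
step 3: r1 = 9, r2 = 9, r3 = -22
step 4: r1 = 9, r2 = 9, r3 = -13
step 5: r1 = 9, r2 = -9, r3 = -13
step 6: r1 = 9, r2 = -81, r3 = -13
step 7: r1 = -5, r2 = -81, r3 = -13
step 8: r1 = -5, r2 = -94, r3 = -13
step 9: r1 = -5, r2 = -94, r3 = -8
step 10: r1 = -99, r2 = -94, r3 = -8
step 11: r1 = -107, r2 = -94, r3 = -8
step 12: r1 = -99, r2 = -94, r3 = -8
step 13: r1 = -5, r2 = -94, r3 = -8
The first disagreement with the trace is at step 5, where the value should be r2 = -9.

step 5, r2 = -9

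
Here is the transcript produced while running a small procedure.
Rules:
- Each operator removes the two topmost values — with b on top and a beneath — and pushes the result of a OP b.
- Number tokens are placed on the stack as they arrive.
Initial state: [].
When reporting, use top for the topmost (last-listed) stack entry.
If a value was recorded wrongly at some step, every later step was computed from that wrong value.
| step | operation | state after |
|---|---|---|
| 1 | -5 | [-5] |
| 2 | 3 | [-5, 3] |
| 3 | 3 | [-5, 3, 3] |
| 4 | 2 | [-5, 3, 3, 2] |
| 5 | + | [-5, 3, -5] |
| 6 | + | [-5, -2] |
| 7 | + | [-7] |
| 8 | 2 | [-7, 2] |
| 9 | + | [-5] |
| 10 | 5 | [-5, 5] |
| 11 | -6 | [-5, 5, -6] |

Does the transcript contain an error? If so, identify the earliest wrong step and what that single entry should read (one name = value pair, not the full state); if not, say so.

step 5, top = 5

Recomputing the run from the initial state:
step 1: [-5]
step 2: [-5, 3]
step 3: [-5, 3, 3]
step 4: [-5, 3, 3, 2]
step 5: [-5, 3, 5]
step 6: [-5, 8]
step 7: [3]
step 8: [3, 2]
step 9: [5]
step 10: [5, 5]
step 11: [5, 5, -6]
The first disagreement with the transcript is at step 5, where the value should be top = 5.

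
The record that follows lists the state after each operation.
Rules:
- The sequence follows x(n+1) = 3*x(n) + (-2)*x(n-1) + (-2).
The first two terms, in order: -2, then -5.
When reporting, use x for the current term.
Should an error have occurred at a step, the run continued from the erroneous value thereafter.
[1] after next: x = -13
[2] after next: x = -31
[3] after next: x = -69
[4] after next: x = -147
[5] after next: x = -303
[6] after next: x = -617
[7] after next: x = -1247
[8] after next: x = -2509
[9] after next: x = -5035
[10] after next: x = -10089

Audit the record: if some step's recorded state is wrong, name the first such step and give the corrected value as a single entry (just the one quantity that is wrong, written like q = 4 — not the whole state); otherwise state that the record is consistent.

step 5, x = -305

1. x = 3*(-5) + (-2)*(-2) + (-2) = -13 (exactly as logged)
2. x = 3*(-13) + (-2)*(-5) + (-2) = -31 (confirmed correct)
3. x = 3*(-31) + (-2)*(-13) + (-2) = -69 (same as recorded)
4. x = 3*(-69) + (-2)*(-31) + (-2) = -147 (exactly as logged)
5. x = 3*(-147) + (-2)*(-69) + (-2) = -305 (a discrepancy with the record)
That makes step 5 the first incorrect line — x = -305 is what it should show.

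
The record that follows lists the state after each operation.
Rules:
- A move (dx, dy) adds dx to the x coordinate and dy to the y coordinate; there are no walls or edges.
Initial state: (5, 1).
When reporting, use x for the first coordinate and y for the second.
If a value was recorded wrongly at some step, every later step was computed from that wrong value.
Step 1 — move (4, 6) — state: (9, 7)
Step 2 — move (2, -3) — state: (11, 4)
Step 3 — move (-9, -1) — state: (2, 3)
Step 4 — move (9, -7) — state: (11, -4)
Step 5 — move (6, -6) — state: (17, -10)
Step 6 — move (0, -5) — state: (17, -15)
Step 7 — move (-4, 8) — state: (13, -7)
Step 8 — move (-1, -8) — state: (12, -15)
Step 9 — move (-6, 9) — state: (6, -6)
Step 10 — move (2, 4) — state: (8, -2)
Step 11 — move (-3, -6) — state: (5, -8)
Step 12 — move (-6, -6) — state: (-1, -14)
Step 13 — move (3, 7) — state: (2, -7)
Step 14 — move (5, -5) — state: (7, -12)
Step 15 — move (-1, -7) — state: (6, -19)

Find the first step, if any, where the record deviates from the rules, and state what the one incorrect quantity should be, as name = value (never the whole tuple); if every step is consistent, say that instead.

no error

1. x = 5 + (4) = 9, y = 1 + (6) = 7 (matches)
2. x = 9 + (2) = 11, y = 7 + (-3) = 4 (checks out)
3. x = 11 + (-9) = 2, y = 4 + (-1) = 3 (checks out)
4. x = 2 + (9) = 11, y = 3 + (-7) = -4 (exactly as logged)
5. x = 11 + (6) = 17, y = -4 + (-6) = -10 (same as recorded)
6. x = 17 + (0) = 17, y = -10 + (-5) = -15 (in agreement)
7. x = 17 + (-4) = 13, y = -15 + (8) = -7 (agrees with the record)
8. x = 13 + (-1) = 12, y = -7 + (-8) = -15 (in agreement)
9. x = 12 + (-6) = 6, y = -15 + (9) = -6 (agrees with the record)
10. x = 6 + (2) = 8, y = -6 + (4) = -2 (checks out)
11. x = 8 + (-3) = 5, y = -2 + (-6) = -8 (confirmed correct)
12. x = 5 + (-6) = -1, y = -8 + (-6) = -14 (matches)
13. x = -1 + (3) = 2, y = -14 + (7) = -7 (confirmed correct)
14. x = 2 + (5) = 7, y = -7 + (-5) = -12 (verified)
15. x = 7 + (-1) = 6, y = -12 + (-7) = -19 (matches)
No step deviates from the rules.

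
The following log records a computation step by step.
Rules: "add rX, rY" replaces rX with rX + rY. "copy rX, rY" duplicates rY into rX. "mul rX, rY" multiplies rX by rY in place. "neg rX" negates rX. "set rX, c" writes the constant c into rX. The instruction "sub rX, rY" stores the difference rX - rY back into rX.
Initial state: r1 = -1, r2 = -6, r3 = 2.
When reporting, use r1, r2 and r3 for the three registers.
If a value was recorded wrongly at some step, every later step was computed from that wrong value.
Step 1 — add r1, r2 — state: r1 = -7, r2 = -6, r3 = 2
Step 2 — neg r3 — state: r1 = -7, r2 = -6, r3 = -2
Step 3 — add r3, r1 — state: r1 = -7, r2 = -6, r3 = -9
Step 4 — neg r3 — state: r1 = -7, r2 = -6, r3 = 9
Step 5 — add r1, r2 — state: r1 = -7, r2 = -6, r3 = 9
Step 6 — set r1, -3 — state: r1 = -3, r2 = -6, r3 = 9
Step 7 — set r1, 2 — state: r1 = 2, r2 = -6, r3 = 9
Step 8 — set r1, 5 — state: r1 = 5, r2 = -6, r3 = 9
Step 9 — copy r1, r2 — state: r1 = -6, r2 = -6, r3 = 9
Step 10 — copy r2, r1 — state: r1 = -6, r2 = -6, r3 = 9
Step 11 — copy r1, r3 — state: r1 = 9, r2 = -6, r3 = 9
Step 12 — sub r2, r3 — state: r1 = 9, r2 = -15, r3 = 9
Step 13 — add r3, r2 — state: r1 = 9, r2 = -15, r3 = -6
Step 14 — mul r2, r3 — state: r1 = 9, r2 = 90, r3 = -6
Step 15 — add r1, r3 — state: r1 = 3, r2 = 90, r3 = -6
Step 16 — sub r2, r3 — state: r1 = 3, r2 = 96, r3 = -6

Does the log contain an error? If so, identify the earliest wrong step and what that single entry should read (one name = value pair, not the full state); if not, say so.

step 5, r1 = -13

step 1: r1 = -1 + -6 = -7 -> consistent with the log
step 2: r3 = -(2) = -2 -> checks out
step 3: r3 = -2 + -7 = -9 -> no discrepancy
step 4: r3 = -(-9) = 9 -> confirmed correct
step 5: r1 = -7 + -6 = -13 -> a discrepancy with the log
Step 5 is the first one off; corrected, r1 = -13.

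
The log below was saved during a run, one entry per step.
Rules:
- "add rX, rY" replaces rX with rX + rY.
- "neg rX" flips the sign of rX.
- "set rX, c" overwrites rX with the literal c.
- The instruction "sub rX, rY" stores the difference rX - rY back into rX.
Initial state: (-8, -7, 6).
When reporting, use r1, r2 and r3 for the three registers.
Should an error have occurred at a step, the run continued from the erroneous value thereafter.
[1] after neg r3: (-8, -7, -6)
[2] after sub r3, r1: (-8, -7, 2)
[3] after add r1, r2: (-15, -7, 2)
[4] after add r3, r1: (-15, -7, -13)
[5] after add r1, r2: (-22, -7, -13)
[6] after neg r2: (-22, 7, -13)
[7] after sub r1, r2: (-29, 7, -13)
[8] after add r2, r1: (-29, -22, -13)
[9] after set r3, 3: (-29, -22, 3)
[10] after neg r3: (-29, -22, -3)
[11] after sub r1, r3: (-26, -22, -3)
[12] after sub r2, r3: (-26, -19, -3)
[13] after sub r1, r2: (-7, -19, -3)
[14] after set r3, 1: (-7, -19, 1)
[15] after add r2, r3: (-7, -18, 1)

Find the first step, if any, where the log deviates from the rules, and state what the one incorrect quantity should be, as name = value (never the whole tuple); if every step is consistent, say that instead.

1. r3 = -(6) = -6 (confirmed correct)
2. r3 = -6 - -8 = 2 (consistent with the log)
3. r1 = -8 + -7 = -15 (no discrepancy)
4. r3 = 2 + -15 = -13 (in agreement)
5. r1 = -15 + -7 = -22 (agrees with the log)
6. r2 = -(-7) = 7 (no discrepancy)
7. r1 = -22 - 7 = -29 (matches)
8. r2 = 7 + -29 = -22 (in agreement)
9. r3 = 3 (matches)
10. r3 = -(3) = -3 (matches)
11. r1 = -29 - -3 = -26 (matches)
12. r2 = -22 - -3 = -19 (no discrepancy)
13. r1 = -26 - -19 = -7 (matches)
14. r3 = 1 (confirmed correct)
15. r2 = -19 + 1 = -18 (exactly as logged)
Every step is consistent.

no error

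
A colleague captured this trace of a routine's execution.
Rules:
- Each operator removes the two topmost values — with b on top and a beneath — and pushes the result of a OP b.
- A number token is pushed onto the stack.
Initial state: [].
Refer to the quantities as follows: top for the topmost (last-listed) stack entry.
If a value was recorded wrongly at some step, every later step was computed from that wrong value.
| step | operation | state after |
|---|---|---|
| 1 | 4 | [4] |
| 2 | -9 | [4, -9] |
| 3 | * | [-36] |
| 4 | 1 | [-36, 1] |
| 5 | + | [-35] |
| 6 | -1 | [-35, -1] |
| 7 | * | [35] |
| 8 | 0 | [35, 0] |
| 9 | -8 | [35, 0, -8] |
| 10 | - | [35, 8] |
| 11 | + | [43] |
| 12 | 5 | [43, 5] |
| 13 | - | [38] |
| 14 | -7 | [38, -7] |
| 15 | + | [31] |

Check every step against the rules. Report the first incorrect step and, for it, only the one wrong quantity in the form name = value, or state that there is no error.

Step 1: push 4: top = 4 — in agreement.
Step 2: push -9: top = -9 — same as recorded.
Step 3: 4 * -9 = -36 — exactly as logged.
Step 4: push 1: top = 1 — agrees with the trace.
Step 5: -36 + 1 = -35 — agrees with the trace.
Step 6: push -1: top = -1 — in agreement.
Step 7: -35 * -1 = 35 — no discrepancy.
Step 8: push 0: top = 0 — in agreement.
Step 9: push -8: top = -8 — no discrepancy.
Step 10: 0 - -8 = 8 — checks out.
Step 11: 35 + 8 = 43 — agrees with the trace.
Step 12: push 5: top = 5 — matches.
Step 13: 43 - 5 = 38 — in agreement.
Step 14: push -7: top = -7 — no discrepancy.
Step 15: 38 + -7 = 31 — exactly as logged.
Nothing is out of place; the run is error-free.

no error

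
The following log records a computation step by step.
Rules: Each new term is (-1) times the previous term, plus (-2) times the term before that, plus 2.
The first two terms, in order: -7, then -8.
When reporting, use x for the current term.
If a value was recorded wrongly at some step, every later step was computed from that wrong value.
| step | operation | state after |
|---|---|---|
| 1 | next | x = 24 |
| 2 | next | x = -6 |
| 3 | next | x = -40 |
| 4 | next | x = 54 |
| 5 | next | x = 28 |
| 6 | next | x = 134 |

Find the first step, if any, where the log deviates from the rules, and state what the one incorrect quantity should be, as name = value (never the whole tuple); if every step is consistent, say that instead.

Step 1: x = -1*(-8) + (-2)*(-7) + (2) = 24 — agrees with the log.
Step 2: x = -1*(24) + (-2)*(-8) + (2) = -6 — confirmed correct.
Step 3: x = -1*(-6) + (-2)*(24) + (2) = -40 — confirmed correct.
Step 4: x = -1*(-40) + (-2)*(-6) + (2) = 54 — same as recorded.
Step 5: x = -1*(54) + (-2)*(-40) + (2) = 28 — agrees with the log.
Step 6: x = -1*(28) + (-2)*(54) + (2) = -134 — the log disagrees here.
Conclusion: step 6 carries the first error; the entry should be x = -134.

step 6, x = -134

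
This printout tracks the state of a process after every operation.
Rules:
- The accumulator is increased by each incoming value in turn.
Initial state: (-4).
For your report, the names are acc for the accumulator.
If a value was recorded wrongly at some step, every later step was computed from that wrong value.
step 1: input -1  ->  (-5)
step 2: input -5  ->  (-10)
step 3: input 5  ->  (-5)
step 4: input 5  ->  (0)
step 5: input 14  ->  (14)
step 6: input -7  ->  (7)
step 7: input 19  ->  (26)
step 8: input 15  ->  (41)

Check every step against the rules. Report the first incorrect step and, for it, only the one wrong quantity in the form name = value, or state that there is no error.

step 1: acc = -4 + -1 = -5 -> confirmed correct
step 2: acc = -5 + -5 = -10 -> confirmed correct
step 3: acc = -10 + 5 = -5 -> same as recorded
step 4: acc = -5 + 5 = 0 -> checks out
step 5: acc = 0 + 14 = 14 -> verified
step 6: acc = 14 + -7 = 7 -> verified
step 7: acc = 7 + 19 = 26 -> same as recorded
step 8: acc = 26 + 15 = 41 -> in agreement
Every step is consistent.

no error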